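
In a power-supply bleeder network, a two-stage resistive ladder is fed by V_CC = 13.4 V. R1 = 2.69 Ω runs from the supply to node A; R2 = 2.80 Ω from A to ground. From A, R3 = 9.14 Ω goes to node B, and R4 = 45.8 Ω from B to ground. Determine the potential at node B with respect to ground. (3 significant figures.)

V_B ≈ 5.56 V

Looking into the second stage from A: R3 + R4 = 54.94 Ω appears in parallel with R2.
R2 ‖ (R3+R4) = 2.664 Ω.
So V_A = 13.4 × 0.4976 = 6.668 V.
V_B = V_A × 0.8336 = 5.558 V.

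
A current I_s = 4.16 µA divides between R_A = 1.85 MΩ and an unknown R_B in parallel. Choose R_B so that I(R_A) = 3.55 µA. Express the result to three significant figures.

In a two-way split, I_A/I_s = R_B/(R_A + R_B).
3.55/4.16 = R_B/(R_A + R_B) → R_B = R_A · (0.8534)/(1 − 0.8534) = 1.85 × 5.820 = 10.77 MΩ.

R_B ≈ 10.8 MΩ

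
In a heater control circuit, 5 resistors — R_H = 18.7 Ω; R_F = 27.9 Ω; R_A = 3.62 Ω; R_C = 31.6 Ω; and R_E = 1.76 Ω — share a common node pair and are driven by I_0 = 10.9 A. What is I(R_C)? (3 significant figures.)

Conductances: ΣG = 1/18.7 + 1/27.9 + 1/3.62 + 1/31.6 + 1/1.76 = 0.9654 (1/Ω).
Current divider: I(R_C) = I_0 · G_k/ΣG = 10.9 × (0.03165/0.9654) = 10.9 × 0.03278 = 0.3573 A.

I ≈ 0.357 A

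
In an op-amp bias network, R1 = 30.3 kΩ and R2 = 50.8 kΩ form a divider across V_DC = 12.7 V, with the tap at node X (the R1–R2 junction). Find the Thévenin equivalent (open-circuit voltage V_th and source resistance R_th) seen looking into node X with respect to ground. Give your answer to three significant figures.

V_th ≈ 7.96 V, R_th ≈ 19.0 kΩ

V_th is the unloaded tap voltage: V_DC · R2/(R1+R2) = 12.7 × 0.6264 = 7.955 V.
With V_DC suppressed (replaced by a short), R_th = R1 ‖ R2 = (30.30 × 50.8)/(30.30 + 50.8) = 18.98 kΩ.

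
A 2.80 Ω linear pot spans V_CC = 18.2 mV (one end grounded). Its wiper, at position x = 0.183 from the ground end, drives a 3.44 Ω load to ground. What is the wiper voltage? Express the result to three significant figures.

The pot divides into 2.288 Ω above the wiper and 0.5124 Ω below.
(x·R_p) ‖ R_L = 0.4460 Ω.
Then V_out = V_CC · 0.4460/(2.288 + 0.4460) = 2.969 mV.

V_out ≈ 2.97 mV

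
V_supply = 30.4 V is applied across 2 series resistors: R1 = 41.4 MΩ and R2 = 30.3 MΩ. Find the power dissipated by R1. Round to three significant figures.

P ≈ 7.44 µW

Series current I = V_supply/ΣR = 30.4/71.70 = 0.4240 µA.
V(R1) = I·R = 17.55 V; P = V·I = 17.55 × 0.4240 = 7.442 µW.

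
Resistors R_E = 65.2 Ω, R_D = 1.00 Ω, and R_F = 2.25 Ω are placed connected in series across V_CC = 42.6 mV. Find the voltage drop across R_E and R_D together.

ΣR = 65.2 + 1.00 + 2.25 = 68.45 Ω.
R_{R_E..R_D} = 65.2 + 1.00 = 66.20 Ω.
Voltage divider: V = V_CC · (66.20 / 68.45) = 42.6 × 0.9671 = 41.20 mV.

V ≈ 41.2 mV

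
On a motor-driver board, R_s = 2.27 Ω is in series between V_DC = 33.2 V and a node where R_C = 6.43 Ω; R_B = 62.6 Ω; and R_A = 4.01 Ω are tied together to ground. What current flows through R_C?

I ≈ 2.64 A

Parallel bank: R_p = 1/(1/6.43 + 1/62.6 + 1/4.01) = 2.376 Ω.
V_A by voltage divider: V_A = 33.2 × 2.376/(2.27 + 2.376) = 16.98 V.
Branch current I = V_A/R_C = 16.98/6.43 = 2.641 A.
(Check via current divider: I_total = 7.146 A; share G_k/ΣG = 0.3695 → same result.)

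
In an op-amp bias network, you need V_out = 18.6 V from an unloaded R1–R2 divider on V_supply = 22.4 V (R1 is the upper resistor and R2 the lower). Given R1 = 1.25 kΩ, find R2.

R2 ≈ 6.12 kΩ

V_out/V_supply = R2/(R1+R2) = 0.8304.
So R2 = R1 · V_out/(V_supply − V_out) = 1.25 × 18.6/(22.4 − 18.6) = 1.25 × 4.895 = 6.118 kΩ.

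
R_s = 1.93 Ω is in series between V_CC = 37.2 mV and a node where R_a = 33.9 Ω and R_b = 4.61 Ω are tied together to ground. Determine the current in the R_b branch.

Combine the parallel branches: R_p = (1/33.9 + 1/4.61)⁻¹ = 4.058 Ω.
Node voltage V_A = V_CC · R_p/(R_s + R_p) = 37.2 × 0.6777 = 25.21 mV.
Branch current I = V_A/R_b = 25.21/4.61 = 5.469 mA.
(Equivalently: I_total = 6.212 mA, then current-divider fraction G_k/ΣG = 0.8803.)

I ≈ 5.47 mA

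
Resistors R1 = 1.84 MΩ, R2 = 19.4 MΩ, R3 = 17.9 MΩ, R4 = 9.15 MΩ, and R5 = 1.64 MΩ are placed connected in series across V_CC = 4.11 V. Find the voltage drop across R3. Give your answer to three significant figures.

Series total: ΣR = 1.84 + 19.4 + 17.9 + 9.15 + 1.64 = 49.93 MΩ.
By the voltage-divider rule, V = 4.11 × 17.90/49.93 = 1.473 V.

V ≈ 1.47 V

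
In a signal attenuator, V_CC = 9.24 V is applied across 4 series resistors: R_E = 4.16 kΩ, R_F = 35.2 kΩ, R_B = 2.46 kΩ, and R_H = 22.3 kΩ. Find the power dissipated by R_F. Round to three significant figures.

Series current I = V_CC/ΣR = 9.24/64.12 = 0.1441 mA.
P = I²R = 0.02077 × 35.2 = 0.7310 mW.

P ≈ 0.731 mW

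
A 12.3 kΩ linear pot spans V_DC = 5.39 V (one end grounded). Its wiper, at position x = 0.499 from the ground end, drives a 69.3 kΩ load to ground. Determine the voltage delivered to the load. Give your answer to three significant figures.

The pot divides into 6.162 kΩ above the wiper and 6.138 kΩ below.
R_L loads the lower segment: effective lower R = 5.638 kΩ.
V_out = 5.39 × 5.638/(6.162 + 5.638) = 2.575 V.

V_out ≈ 2.58 V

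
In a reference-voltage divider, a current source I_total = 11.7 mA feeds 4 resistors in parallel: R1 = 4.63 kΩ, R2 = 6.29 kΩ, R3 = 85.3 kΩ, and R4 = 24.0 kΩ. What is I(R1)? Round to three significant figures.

I ≈ 5.90 mA

ΣG = 1/4.63 + 1/6.29 + 1/85.3 + 1/24.0 = 0.4284.
By the current-divider rule, I = I_total · G_k/ΣG = 11.7 × 0.5042 = 5.899 mA.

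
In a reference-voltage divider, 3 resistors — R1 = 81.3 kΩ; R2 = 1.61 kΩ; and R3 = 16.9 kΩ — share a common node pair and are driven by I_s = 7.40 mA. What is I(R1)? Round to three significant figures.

Conductances: ΣG = 1/81.3 + 1/1.61 + 1/16.9 = 0.6926 (1/kΩ).
R1 takes the fraction G_k/ΣG = 0.01230/0.6926 = 0.01776, so I = 7.40 × 0.01776 = 0.1314 mA.

I ≈ 0.131 mA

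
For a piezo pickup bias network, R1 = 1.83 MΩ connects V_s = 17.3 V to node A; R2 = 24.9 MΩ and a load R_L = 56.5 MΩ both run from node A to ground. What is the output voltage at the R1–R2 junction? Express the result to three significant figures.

V_out ≈ 15.6 V

The load sits in parallel with R2, giving an effective lower resistance R2' = R2·R_L/(R2+R_L) = 17.28 MΩ.
Voltage divider with the loaded lower leg: V_out = 17.3 × 17.28/(1.83 + 17.28) = 17.3 × 0.9043 = 15.64 V.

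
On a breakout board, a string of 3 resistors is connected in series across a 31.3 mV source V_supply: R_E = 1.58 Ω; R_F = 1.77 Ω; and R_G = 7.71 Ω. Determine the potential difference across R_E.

ΣR = 1.58 + 1.77 + 7.71 = 11.06 Ω.
By the voltage-divider rule, V = 31.3 × 1.580/11.06 = 4.471 mV.

V ≈ 4.47 mV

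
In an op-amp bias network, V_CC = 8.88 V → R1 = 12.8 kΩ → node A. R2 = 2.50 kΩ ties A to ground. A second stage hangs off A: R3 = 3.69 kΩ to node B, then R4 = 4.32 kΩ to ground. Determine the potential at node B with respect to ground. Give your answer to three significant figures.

V_B ≈ 0.621 V

The second stage (R3 + R4 = 8.010 kΩ) loads node A in parallel with R2.
Effective lower resistance at A: R2 ‖ 8.010 = 1.905 kΩ.
First divider: V_A = V_CC · 1.905/(12.8 + 1.905) = 1.151 V.
Stage 2 is unloaded, so V_B = V_A · R4/(R3+R4) = 1.151 × 4.32/8.010 = 0.6205 V.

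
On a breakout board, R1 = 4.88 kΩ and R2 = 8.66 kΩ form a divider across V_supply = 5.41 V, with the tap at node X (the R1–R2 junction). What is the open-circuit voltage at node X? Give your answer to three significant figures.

With X open, the divider is unloaded: V_th = 5.41 × 8.66/13.54 = 3.460 V.

V_th ≈ 3.46 V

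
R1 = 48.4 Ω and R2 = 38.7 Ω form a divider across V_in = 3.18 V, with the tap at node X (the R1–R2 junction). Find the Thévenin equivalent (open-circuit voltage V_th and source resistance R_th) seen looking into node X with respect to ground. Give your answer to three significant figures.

V_th ≈ 1.41 V, R_th ≈ 21.5 Ω

Open-circuit (no load on X): V_th = V_in · R2/(R1 + R2) = 3.18 × 38.7/(48.40 + 38.7) = 1.413 V.
With V_in suppressed (replaced by a short), R_th = R1 ‖ R2 = (48.40 × 38.7)/(48.40 + 38.7) = 21.50 Ω.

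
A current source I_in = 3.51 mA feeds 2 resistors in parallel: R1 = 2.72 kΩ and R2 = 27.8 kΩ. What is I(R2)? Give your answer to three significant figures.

I ≈ 0.313 mA

Two-branch current divider: I_k = I_in · R_other/(R_1 + R_2).
I(R2) = 3.51 × 2.72/(2.72 + 27.8) = 3.51 × 0.08912 = 0.3128 mA.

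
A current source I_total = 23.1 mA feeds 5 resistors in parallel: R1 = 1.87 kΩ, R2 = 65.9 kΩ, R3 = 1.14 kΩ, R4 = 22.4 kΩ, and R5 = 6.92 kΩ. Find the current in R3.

ΣG = 1/1.87 + 1/65.9 + 1/1.14 + 1/22.4 + 1/6.92 = 1.616.
By the current-divider rule, I = I_total · G_k/ΣG = 23.1 × 0.5427 = 12.54 mA.

I ≈ 12.5 mA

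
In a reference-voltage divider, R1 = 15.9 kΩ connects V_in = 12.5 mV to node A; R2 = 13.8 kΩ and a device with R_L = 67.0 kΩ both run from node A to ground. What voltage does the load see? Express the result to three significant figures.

V_out ≈ 5.23 mV

First combine the lower leg with the load: R2 ‖ R_L = 11.44 kΩ.
Now apply the divider: V_out = 12.5 × 0.4185 = 5.231 mV.
(Unloaded it would be 5.81 mV; the load pulls it down.)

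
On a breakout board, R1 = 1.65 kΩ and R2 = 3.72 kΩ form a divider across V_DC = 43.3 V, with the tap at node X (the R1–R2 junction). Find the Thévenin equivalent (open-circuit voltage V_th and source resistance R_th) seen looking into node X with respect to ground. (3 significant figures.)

Open-circuit (no load on X): V_th = V_DC · R2/(R1 + R2) = 43.3 × 3.72/(1.650 + 3.72) = 30.00 V.
Zeroing V_DC shorts the top of R1 to ground, so R_th = R1 ‖ R2 = 1.143 kΩ.

V_th ≈ 30.0 V, R_th ≈ 1.14 kΩ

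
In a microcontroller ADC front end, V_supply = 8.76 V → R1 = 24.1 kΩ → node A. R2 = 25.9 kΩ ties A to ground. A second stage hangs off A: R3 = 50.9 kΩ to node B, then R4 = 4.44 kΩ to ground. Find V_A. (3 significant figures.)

Looking into the second stage from A: R3 + R4 = 55.34 kΩ appears in parallel with R2.
Effective lower resistance at A: R2 ‖ 55.34 = 17.64 kΩ.
V_A = 8.76 × 17.64/(24.1 + 17.64) = 3.702 V.

V_A ≈ 3.70 V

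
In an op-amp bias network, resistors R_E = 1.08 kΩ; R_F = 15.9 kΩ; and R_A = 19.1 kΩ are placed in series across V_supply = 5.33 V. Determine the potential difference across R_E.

V ≈ 0.160 V

Series total: ΣR = 1.08 + 15.9 + 19.1 = 36.08 kΩ.
V = V_supply · R/ΣR = 5.33 × 0.02993 = 0.1595 V.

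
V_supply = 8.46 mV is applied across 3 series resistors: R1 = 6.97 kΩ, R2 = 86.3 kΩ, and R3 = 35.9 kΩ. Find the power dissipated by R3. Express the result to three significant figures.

The common current is I = 8.46/129.2 = 0.06550 µA.
V(R3) = I·R = 2.351 mV; P = V·I = 2.351 × 0.06550 = 0.1540 nW.

P ≈ 0.154 nW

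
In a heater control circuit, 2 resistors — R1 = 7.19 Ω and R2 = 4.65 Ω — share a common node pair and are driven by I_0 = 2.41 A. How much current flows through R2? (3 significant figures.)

With just two branches, the current splits inversely with resistance.
I(R2) = 2.41 × 7.19/(7.19 + 4.65) = 2.41 × 0.6073 = 1.464 A.

I ≈ 1.46 A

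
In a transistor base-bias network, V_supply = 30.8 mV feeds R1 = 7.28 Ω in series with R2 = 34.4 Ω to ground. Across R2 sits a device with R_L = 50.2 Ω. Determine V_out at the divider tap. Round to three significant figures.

V_out ≈ 22.7 mV

R2 ‖ R_L = (34.4 × 50.2)/(34.4 + 50.2) = 20.41 Ω.
Voltage divider with the loaded lower leg: V_out = 30.8 × 20.41/(7.28 + 20.41) = 30.8 × 0.7371 = 22.70 mV.
(Unloaded it would be 25.4 mV; the load pulls it down.)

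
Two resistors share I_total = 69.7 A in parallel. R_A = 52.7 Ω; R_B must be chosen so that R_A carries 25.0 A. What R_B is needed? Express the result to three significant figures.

R_B ≈ 29.5 Ω

Two-branch current divider: I_A = I_total · R_B/(R_A + R_B).
With f = 0.3587, R_B = R_A · f/(1−f) = 52.7 × 0.5593 = 29.47 Ω.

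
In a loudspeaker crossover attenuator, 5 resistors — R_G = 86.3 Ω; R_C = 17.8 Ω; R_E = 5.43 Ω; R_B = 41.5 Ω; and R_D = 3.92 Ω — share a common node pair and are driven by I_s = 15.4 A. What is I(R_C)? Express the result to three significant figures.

ΣG = 1/86.3 + 1/17.8 + 1/5.43 + 1/41.5 + 1/3.92 = 0.5311.
R_C takes the fraction G_k/ΣG = 0.05618/0.5311 = 0.1058, so I = 15.4 × 0.1058 = 1.629 A.

I ≈ 1.63 A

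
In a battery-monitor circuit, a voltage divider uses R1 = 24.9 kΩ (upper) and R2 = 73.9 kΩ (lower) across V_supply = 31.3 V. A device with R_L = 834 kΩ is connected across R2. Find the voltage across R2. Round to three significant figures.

V_out ≈ 22.9 V

First combine the lower leg with the load: R2 ‖ R_L = 67.88 kΩ.
Voltage divider with the loaded lower leg: V_out = 31.3 × 67.88/(24.9 + 67.88) = 31.3 × 0.7316 = 22.90 V.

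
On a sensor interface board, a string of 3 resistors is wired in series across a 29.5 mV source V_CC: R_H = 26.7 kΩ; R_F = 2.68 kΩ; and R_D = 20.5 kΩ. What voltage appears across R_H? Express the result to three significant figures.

V ≈ 15.8 mV

Series total: ΣR = 26.7 + 2.68 + 20.5 = 49.88 kΩ.
Voltage divider: V = V_CC · (26.70 / 49.88) = 29.5 × 0.5353 = 15.79 mV.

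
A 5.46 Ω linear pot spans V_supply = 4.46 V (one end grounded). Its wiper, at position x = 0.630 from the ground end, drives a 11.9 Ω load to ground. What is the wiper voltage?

V_out ≈ 2.54 V

The pot divides into 2.020 Ω above the wiper and 3.440 Ω below.
Lower segment in parallel with the load: 3.440 ‖ 11.9 = 2.668 Ω.
Loaded-divider output: V_out = 4.46 × 0.5691 = 2.538 V.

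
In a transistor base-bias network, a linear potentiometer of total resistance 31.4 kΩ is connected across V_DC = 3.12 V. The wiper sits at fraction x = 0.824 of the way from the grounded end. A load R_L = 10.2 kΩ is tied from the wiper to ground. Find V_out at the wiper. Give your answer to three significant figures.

V_out ≈ 1.78 V

Split the track: R_lower = x·R_p = 25.87 kΩ, R_upper = (1−x)·R_p = 5.526 kΩ.
Lower segment in parallel with the load: 25.87 ‖ 10.2 = 7.316 kΩ.
Loaded-divider output: V_out = 3.12 × 0.5697 = 1.777 V.
(Unloaded: V_out = x·V_DC = 2.57 V.)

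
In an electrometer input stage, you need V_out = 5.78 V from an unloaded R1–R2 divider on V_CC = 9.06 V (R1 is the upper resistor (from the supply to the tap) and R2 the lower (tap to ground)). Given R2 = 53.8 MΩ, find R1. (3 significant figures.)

R1 ≈ 30.5 MΩ

The divider ratio is R2/(R1+R2) = 5.78/9.06 = 0.6380.
R1 = R2·(1/k − 1) = 53.8 × 0.5675 = 30.53 MΩ.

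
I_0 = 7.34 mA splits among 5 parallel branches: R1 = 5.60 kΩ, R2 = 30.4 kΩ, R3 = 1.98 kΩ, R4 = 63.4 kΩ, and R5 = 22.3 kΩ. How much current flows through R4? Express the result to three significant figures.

I ≈ 0.149 mA

ΣG = 1/5.60 + 1/30.4 + 1/1.98 + 1/63.4 + 1/22.3 = 0.7771.
R4 takes the fraction G_k/ΣG = 0.01577/0.7771 = 0.02030, so I = 7.34 × 0.02030 = 0.1490 mA.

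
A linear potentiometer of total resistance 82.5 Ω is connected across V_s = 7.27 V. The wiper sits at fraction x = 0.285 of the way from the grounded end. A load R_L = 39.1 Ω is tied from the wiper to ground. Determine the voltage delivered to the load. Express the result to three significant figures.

V_out ≈ 1.45 V

Lower segment x·R_p = 23.51 Ω; upper segment (1−x)·R_p = 58.99 Ω.
R_L loads the lower segment: effective lower R = 14.68 Ω.
Loaded-divider output: V_out = 7.27 × 0.1993 = 1.449 V.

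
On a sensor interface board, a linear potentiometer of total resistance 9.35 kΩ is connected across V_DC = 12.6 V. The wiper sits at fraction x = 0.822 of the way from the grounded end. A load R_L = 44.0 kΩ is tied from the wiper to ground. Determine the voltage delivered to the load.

V_out ≈ 10.0 V

The pot divides into 1.664 kΩ above the wiper and 7.686 kΩ below.
R_L loads the lower segment: effective lower R = 6.543 kΩ.
V_out = 12.6 × 6.543/(1.664 + 6.543) = 10.04 V.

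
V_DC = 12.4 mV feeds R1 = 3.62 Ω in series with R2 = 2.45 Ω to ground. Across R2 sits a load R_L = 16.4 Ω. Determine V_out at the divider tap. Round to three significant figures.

V_out ≈ 4.60 mV

First combine the lower leg with the load: R2 ‖ R_L = 2.132 Ω.
Now apply the divider: V_out = 12.4 × 0.3706 = 4.596 mV.
(Unloaded it would be 5.00 mV; the load pulls it down.)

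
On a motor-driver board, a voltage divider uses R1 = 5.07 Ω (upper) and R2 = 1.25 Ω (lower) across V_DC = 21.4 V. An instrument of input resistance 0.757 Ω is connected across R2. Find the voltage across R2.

V_out ≈ 1.82 V

R2 ‖ R_L = (1.25 × 0.757)/(1.25 + 0.757) = 0.4715 Ω.
Voltage divider with the loaded lower leg: V_out = 21.4 × 0.4715/(5.07 + 0.4715) = 21.4 × 0.08508 = 1.821 V.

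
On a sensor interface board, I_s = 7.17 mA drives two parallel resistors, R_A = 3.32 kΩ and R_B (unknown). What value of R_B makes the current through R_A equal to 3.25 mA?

R_B ≈ 2.75 kΩ

Two-branch current divider: I_A = I_s · R_B/(R_A + R_B).
3.25/7.17 = R_B/(R_A + R_B) → R_B = R_A · (0.4533)/(1 − 0.4533) = 3.32 × 0.8291 = 2.753 kΩ.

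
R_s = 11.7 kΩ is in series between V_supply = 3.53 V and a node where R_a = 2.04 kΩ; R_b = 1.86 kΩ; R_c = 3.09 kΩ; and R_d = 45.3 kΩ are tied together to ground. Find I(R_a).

Equivalent of the parallel group: R_p = 0.7281 kΩ.
V_A by voltage divider: V_A = 3.53 × 0.7281/(11.7 + 0.7281) = 0.2068 V.
I(R_a) = V_A / R_a = 0.2068/2.04 = 0.1014 mA.

I ≈ 0.101 mA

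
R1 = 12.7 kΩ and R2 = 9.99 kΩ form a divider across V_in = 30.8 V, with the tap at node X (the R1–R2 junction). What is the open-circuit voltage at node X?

V_th ≈ 13.6 V

Open-circuit (no load on X): V_th = V_in · R2/(R1 + R2) = 30.8 × 9.99/(12.70 + 9.99) = 13.56 V.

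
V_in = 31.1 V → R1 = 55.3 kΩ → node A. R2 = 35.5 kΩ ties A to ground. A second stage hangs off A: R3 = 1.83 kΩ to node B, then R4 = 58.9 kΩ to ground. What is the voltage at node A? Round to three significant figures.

The second stage (R3 + R4 = 60.73 kΩ) loads node A in parallel with R2.
Effective lower resistance at A: R2 ‖ 60.73 = 22.40 kΩ.
First divider: V_A = V_in · 22.40/(55.3 + 22.40) = 8.967 V.

V_A ≈ 8.97 V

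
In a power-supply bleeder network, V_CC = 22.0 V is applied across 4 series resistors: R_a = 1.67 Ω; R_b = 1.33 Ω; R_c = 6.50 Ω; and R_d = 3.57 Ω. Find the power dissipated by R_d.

P ≈ 10.1 W

The common current is I = 22.0/13.07 = 1.683 A.
V(R_d) = I·R = 6.009 V; P = V·I = 6.009 × 1.683 = 10.11 W.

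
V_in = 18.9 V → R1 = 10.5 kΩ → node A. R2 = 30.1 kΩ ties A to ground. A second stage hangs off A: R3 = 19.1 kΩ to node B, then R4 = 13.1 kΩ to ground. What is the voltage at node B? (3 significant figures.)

The second stage (R3 + R4 = 32.20 kΩ) loads node A in parallel with R2.
R2 ‖ (R3+R4) = 15.56 kΩ.
First divider: V_A = V_in · 15.56/(10.5 + 15.56) = 11.28 V.
Then the unloaded second divider: V_B = V_A × R4/(R3+R4) = 11.28 × 0.4068 = 4.591 V.

V_B ≈ 4.59 V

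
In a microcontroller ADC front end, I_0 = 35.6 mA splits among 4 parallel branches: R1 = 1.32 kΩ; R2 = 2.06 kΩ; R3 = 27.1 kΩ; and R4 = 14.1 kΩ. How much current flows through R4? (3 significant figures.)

I ≈ 1.87 mA

ΣG = 1/1.32 + 1/2.06 + 1/27.1 + 1/14.1 = 1.351.
Current divider: I(R4) = I_0 · G_k/ΣG = 35.6 × (0.07092/1.351) = 35.6 × 0.05250 = 1.869 mA.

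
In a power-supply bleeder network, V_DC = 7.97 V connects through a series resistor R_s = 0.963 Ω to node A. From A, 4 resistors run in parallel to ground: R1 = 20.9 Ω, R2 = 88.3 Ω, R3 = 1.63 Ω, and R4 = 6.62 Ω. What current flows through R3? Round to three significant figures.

Equivalent of the parallel group: R_p = 1.214 Ω.
V_A by voltage divider: V_A = 7.97 × 1.214/(0.963 + 1.214) = 4.444 V.
Branch current I = V_A/R3 = 4.444/1.63 = 2.727 A.

I ≈ 2.73 A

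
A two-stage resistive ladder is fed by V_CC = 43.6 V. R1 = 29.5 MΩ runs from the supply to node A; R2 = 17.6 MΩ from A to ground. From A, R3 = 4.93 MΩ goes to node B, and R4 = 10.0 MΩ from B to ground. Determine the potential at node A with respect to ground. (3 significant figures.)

V_A ≈ 9.37 V

Node A sees R2 in parallel with the series input of stage 2, R3 + R4 = 14.93 MΩ.
Effective lower resistance at A: R2 ‖ 14.93 = 8.078 MΩ.
So V_A = 43.6 × 0.2150 = 9.372 V.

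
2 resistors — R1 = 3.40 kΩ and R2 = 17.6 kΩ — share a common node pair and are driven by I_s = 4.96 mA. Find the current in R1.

I ≈ 4.16 mA

For two parallel branches, I_k = I_s · (other R)/(sum of R).
I(R1) = 4.96 × 17.6/(3.40 + 17.6) = 4.96 × 0.8381 = 4.157 mA.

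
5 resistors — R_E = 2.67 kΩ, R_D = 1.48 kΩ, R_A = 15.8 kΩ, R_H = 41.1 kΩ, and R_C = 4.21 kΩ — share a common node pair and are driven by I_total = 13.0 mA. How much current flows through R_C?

I ≈ 2.25 mA

Total conductance ΣG = 1/2.67 + 1/1.48 + 1/15.8 + 1/41.1 + 1/4.21 = 1.375 (units of 1/kΩ).
Current divider: I(R_C) = I_total · G_k/ΣG = 13.0 × (0.2375/1.375) = 13.0 × 0.1727 = 2.245 mA.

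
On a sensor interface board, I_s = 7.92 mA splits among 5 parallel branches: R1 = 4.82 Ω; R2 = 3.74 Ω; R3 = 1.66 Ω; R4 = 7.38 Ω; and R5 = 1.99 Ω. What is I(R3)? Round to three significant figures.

I ≈ 2.78 mA

ΣG = 1/4.82 + 1/3.74 + 1/1.66 + 1/7.38 + 1/1.99 = 1.715.
Current divider: I(R3) = I_s · G_k/ΣG = 7.92 × (0.6024/1.715) = 7.92 × 0.3512 = 2.782 mA.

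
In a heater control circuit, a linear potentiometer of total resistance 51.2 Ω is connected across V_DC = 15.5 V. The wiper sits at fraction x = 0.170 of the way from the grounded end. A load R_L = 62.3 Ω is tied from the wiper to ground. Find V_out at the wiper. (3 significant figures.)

V_out ≈ 2.36 V

Lower segment x·R_p = 8.704 Ω; upper segment (1−x)·R_p = 42.50 Ω.
(x·R_p) ‖ R_L = 7.637 Ω.
V_out = 15.5 × 7.637/(42.50 + 7.637) = 2.361 V.
(Unloaded: V_out = x·V_DC = 2.64 V.)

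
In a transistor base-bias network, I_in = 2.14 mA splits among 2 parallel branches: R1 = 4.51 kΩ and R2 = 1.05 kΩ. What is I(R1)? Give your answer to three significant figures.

I ≈ 0.404 mA

With just two branches, the current splits inversely with resistance.
So I = 2.14 × 1.05/5.560 = 0.4041 mA.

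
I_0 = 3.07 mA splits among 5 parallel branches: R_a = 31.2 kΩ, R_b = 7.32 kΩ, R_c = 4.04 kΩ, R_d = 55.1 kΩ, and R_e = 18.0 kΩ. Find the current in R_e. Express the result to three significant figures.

Conductances: ΣG = 1/31.2 + 1/7.32 + 1/4.04 + 1/55.1 + 1/18.0 = 0.4899 (1/kΩ).
By the current-divider rule, I = I_0 · G_k/ΣG = 3.07 × 0.1134 = 0.3481 mA.

I ≈ 0.348 mA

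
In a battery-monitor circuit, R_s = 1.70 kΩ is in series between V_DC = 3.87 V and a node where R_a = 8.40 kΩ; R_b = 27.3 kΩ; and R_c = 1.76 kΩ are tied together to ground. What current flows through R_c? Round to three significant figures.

Combine the parallel branches: R_p = (1/8.40 + 1/27.3 + 1/1.76)⁻¹ = 1.381 kΩ.
V_A = 3.87 × 1.381/3.081 = 1.735 V.
I(R_c) = V_A / R_c = 1.735/1.76 = 0.9858 mA.

I ≈ 0.986 mA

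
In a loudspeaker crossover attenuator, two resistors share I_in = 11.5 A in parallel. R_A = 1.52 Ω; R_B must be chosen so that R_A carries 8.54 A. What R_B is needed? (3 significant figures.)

Two-branch current divider: I_A = I_in · R_B/(R_A + R_B).
8.54/11.5 = R_B/(R_A + R_B) → R_B = R_A · (0.7426)/(1 − 0.7426) = 1.52 × 2.885 = 4.385 Ω.

R_B ≈ 4.39 Ω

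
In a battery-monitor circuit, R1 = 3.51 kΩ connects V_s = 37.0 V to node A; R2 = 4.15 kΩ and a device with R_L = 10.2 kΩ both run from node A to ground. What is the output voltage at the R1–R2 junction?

R2 ‖ R_L = (4.15 × 10.2)/(4.15 + 10.2) = 2.950 kΩ.
Voltage divider with the loaded lower leg: V_out = 37.0 × 2.950/(3.51 + 2.950) = 37.0 × 0.4566 = 16.90 V.

V_out ≈ 16.9 V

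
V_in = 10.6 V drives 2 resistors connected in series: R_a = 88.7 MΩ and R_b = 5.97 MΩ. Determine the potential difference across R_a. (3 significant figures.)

V ≈ 9.93 V

ΣR = 88.7 + 5.97 = 94.67 MΩ.
V = V_in · R/ΣR = 10.6 × 0.9369 = 9.932 V.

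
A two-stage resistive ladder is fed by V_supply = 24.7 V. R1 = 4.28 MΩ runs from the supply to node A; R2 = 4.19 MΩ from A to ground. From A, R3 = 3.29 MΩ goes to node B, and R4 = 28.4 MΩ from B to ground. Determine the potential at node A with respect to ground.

V_A ≈ 11.5 V

Node A sees R2 in parallel with the series input of stage 2, R3 + R4 = 31.69 MΩ.
Effective lower resistance at A: R2 ‖ 31.69 = 3.701 MΩ.
V_A = 24.7 × 3.701/(4.28 + 3.701) = 11.45 V.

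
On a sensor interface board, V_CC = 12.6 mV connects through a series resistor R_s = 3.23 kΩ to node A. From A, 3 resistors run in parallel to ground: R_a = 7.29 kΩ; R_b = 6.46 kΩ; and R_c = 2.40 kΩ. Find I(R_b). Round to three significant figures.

I ≈ 0.593 µA

Equivalent of the parallel group: R_p = 1.411 kΩ.
Node voltage V_A = V_CC · R_p/(R_s + R_p) = 12.6 × 0.3041 = 3.831 mV.
I(R_b) = V_A / R_b = 3.831/6.46 = 0.5930 µA.
(Check via current divider: I_total = 2.715 µA; share G_k/ΣG = 0.2184 → same result.)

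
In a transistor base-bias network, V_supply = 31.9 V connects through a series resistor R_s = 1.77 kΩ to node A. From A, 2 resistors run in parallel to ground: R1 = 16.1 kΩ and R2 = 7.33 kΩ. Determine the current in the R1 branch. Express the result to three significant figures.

Equivalent of the parallel group: R_p = 5.037 kΩ.
V_A by voltage divider: V_A = 31.9 × 5.037/(1.77 + 5.037) = 23.60 V.
I(R1) = V_A / R1 = 23.60/16.1 = 1.466 mA.
(Equivalently: I_total = 4.686 mA, then current-divider fraction G_k/ΣG = 0.3128.)

I ≈ 1.47 mA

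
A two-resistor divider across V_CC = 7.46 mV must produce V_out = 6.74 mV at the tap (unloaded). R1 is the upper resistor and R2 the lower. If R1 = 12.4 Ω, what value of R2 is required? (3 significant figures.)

R2 ≈ 116 Ω

The divider ratio is R2/(R1+R2) = 6.74/7.46 = 0.9035.
Rearranging, R2 = R1·k/(1−k) = 12.4 × 9.361 = 116.1 Ω.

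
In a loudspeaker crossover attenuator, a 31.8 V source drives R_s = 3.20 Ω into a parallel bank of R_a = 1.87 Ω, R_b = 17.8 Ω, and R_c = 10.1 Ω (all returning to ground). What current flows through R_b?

Parallel bank: R_p = 1/(1/1.87 + 1/17.8 + 1/10.1) = 1.449 Ω.
V_A = 31.8 × 1.449/4.649 = 9.913 V.
I(R_b) = V_A / R_b = 9.913/17.8 = 0.5569 A.

I ≈ 0.557 A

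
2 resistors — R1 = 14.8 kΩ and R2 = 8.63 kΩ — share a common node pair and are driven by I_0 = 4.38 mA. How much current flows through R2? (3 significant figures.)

I ≈ 2.77 mA

Two-branch current divider: I_k = I_0 · R_other/(R_1 + R_2).
So I = 4.38 × 14.8/23.43 = 2.767 mA.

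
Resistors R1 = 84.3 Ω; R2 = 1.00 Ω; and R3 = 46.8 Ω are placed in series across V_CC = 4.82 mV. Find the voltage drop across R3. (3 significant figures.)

ΣR = 84.3 + 1.00 + 46.8 = 132.1 Ω.
By the voltage-divider rule, V = 4.82 × 46.80/132.1 = 1.708 mV.

V ≈ 1.71 mV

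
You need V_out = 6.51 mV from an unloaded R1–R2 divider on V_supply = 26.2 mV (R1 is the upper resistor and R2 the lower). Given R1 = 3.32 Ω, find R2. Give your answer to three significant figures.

Required fraction k = V_out/V_supply = 0.2485.
R2 = R1 · 0.2485/(1 − 0.2485) = 1.098 Ω.

R2 ≈ 1.10 Ω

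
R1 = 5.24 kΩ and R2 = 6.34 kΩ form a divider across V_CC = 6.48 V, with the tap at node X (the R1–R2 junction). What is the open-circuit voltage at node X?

V_th is the unloaded tap voltage: V_CC · R2/(R1+R2) = 6.48 × 0.5475 = 3.548 V.

V_th ≈ 3.55 V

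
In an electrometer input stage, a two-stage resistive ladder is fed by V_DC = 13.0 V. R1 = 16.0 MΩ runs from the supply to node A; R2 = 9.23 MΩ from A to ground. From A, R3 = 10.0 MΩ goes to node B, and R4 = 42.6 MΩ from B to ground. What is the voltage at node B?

V_B ≈ 3.47 V

Node A sees R2 in parallel with the series input of stage 2, R3 + R4 = 52.60 MΩ.
Effective lower resistance at A: R2 ‖ 52.60 = 7.852 MΩ.
So V_A = 13.0 × 0.3292 = 4.280 V.
Stage 2 is unloaded, so V_B = V_A · R4/(R3+R4) = 4.280 × 42.6/52.60 = 3.466 V.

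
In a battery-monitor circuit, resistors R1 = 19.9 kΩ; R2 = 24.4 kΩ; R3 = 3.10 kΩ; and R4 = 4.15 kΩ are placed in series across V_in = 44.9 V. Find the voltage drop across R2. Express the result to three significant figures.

Total series resistance ΣR = 19.9 + 24.4 + 3.10 + 4.15 = 51.55 kΩ.
V = V_in · R/ΣR = 44.9 × 0.4733 = 21.25 V.

V ≈ 21.3 V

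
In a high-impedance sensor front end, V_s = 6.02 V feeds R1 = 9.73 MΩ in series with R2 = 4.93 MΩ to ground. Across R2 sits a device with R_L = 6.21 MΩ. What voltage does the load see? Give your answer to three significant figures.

V_out ≈ 1.33 V

The load sits in parallel with R2, giving an effective lower resistance R2' = R2·R_L/(R2+R_L) = 2.748 MΩ.
Then V_out = V_s · R2'/(R1 + R2') = 6.02 × 2.748/12.48 = 1.326 V.
(Unloaded it would be 2.02 V; the load pulls it down.)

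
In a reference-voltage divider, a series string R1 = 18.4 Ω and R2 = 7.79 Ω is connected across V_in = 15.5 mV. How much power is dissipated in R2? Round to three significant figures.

Series current I = V_in/ΣR = 15.5/26.19 = 0.5918 mA.
V(R2) = I·R = 4.610 mV; P = V·I = 4.610 × 0.5918 = 2.729 µW.

P ≈ 2.73 µW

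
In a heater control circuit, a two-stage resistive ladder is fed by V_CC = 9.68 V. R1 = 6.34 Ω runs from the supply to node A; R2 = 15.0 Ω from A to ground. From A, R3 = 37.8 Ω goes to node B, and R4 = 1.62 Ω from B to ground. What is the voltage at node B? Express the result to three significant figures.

V_B ≈ 0.251 V

Node A sees R2 in parallel with the series input of stage 2, R3 + R4 = 39.42 Ω.
Effective lower resistance at A: R2 ‖ 39.42 = 10.87 Ω.
V_A = 9.68 × 10.87/(6.34 + 10.87) = 6.113 V.
Stage 2 is unloaded, so V_B = V_A · R4/(R3+R4) = 6.113 × 1.62/39.42 = 0.2512 V.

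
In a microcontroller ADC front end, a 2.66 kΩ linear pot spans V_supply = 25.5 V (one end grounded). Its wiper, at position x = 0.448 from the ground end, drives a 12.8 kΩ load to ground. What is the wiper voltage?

The pot divides into 1.468 kΩ above the wiper and 1.192 kΩ below.
Lower segment in parallel with the load: 1.192 ‖ 12.8 = 1.090 kΩ.
V_out = 25.5 × 1.090/(1.468 + 1.090) = 10.87 V.
(Unloaded: V_out = x·V_supply = 11.4 V.)

V_out ≈ 10.9 V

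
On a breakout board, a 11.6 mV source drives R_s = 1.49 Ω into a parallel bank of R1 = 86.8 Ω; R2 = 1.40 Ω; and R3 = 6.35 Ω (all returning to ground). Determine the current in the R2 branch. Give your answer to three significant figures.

I ≈ 3.58 mA

Parallel bank: R_p = 1/(1/86.8 + 1/1.40 + 1/6.35) = 1.132 Ω.
Node voltage V_A = V_s · R_p/(R_s + R_p) = 11.6 × 0.4318 = 5.008 mV.
Branch current I = V_A/R2 = 5.008/1.40 = 3.577 mA.
(Check via current divider: I_total = 4.424 mA; share G_k/ΣG = 0.8087 → same result.)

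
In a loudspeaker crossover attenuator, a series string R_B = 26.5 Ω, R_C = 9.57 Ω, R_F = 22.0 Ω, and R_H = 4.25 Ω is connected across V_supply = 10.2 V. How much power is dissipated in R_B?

ΣR = 62.32 Ω → I = 10.2/62.32 = 0.1637 A.
V(R_B) = I·R = 4.337 V; P = V·I = 4.337 × 0.1637 = 0.7099 W.

P ≈ 0.710 W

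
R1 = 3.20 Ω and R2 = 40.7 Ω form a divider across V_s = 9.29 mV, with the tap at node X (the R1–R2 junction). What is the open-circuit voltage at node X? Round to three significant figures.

With X open, the divider is unloaded: V_th = 9.29 × 40.7/43.90 = 8.613 mV.

V_th ≈ 8.61 mV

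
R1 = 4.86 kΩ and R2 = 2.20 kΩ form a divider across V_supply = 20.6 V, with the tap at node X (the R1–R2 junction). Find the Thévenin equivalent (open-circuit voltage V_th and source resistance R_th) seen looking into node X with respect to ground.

V_th ≈ 6.42 V, R_th ≈ 1.51 kΩ

With X open, the divider is unloaded: V_th = 20.6 × 2.20/7.060 = 6.419 V.
Looking into X with the source shorted: R_th = R1·R2/(R1+R2) = 4.860 × 2.20/7.060 = 1.514 kΩ.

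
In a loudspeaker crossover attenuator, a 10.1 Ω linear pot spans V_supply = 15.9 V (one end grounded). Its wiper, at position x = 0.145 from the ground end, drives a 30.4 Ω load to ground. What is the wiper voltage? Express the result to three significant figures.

V_out ≈ 2.21 V

Split the track: R_lower = x·R_p = 1.464 Ω, R_upper = (1−x)·R_p = 8.636 Ω.
Lower segment in parallel with the load: 1.464 ‖ 30.4 = 1.397 Ω.
Then V_out = V_supply · 1.397/(8.636 + 1.397) = 2.214 V.
(Unloaded: V_out = x·V_supply = 2.31 V.)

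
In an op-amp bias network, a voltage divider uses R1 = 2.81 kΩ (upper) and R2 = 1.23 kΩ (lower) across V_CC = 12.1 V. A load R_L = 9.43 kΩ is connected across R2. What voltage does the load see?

First combine the lower leg with the load: R2 ‖ R_L = 1.088 kΩ.
Now apply the divider: V_out = 12.1 × 0.2791 = 3.377 V.

V_out ≈ 3.38 V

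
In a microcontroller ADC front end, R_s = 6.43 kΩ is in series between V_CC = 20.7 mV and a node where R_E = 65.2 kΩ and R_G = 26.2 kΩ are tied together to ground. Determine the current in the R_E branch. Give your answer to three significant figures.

I ≈ 0.236 µA

Parallel bank: R_p = 1/(1/65.2 + 1/26.2) = 18.69 kΩ.
Node voltage V_A = V_CC · R_p/(R_s + R_p) = 20.7 × 0.7440 = 15.40 mV.
I(R_E) = V_A / R_E = 15.40/65.2 = 0.2362 µA.
(Equivalently: I_total = 0.8241 µA, then current-divider fraction G_k/ΣG = 0.2867.)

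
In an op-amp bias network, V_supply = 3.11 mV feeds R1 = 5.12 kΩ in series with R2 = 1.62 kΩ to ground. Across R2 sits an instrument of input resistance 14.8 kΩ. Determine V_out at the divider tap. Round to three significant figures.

V_out ≈ 0.690 mV

First combine the lower leg with the load: R2 ‖ R_L = 1.460 kΩ.
Now apply the divider: V_out = 3.11 × 0.2219 = 0.6901 mV.
(Unloaded it would be 0.748 mV; the load pulls it down.)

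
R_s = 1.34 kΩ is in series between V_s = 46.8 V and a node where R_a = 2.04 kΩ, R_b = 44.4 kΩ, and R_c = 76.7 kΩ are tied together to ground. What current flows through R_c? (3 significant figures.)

Parallel bank: R_p = 1/(1/2.04 + 1/44.4 + 1/76.7) = 1.902 kΩ.
V_A by voltage divider: V_A = 46.8 × 1.902/(1.34 + 1.902) = 27.46 V.
I(R_c) = V_A / R_c = 27.46/76.7 = 0.3580 mA.

I ≈ 0.358 mA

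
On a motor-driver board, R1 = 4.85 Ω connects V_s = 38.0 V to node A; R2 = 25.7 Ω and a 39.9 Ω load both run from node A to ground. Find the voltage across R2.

The load sits in parallel with R2, giving an effective lower resistance R2' = R2·R_L/(R2+R_L) = 15.63 Ω.
Now apply the divider: V_out = 38.0 × 0.7632 = 29.00 V.
(Unloaded it would be 32.0 V; the load pulls it down.)

V_out ≈ 29.0 V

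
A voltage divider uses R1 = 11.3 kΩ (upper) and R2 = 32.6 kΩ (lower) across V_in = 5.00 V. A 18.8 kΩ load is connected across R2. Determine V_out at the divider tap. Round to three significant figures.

V_out ≈ 2.57 V

The load sits in parallel with R2, giving an effective lower resistance R2' = R2·R_L/(R2+R_L) = 11.92 kΩ.
Then V_out = V_in · R2'/(R1 + R2') = 5.00 × 11.92/23.22 = 2.567 V.
(Unloaded it would be 3.71 V; the load pulls it down.)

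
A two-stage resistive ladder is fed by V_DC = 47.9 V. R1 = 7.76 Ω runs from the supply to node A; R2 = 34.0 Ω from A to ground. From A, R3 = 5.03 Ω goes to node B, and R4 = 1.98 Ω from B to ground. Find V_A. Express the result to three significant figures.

Looking into the second stage from A: R3 + R4 = 7.010 Ω appears in parallel with R2.
Effective lower resistance at A: R2 ‖ 7.010 = 5.812 Ω.
First divider: V_A = V_DC · 5.812/(7.76 + 5.812) = 20.51 V.

V_A ≈ 20.5 V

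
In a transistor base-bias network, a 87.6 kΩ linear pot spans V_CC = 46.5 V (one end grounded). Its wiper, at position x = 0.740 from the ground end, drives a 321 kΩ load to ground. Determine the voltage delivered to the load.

V_out ≈ 32.7 V

Split the track: R_lower = x·R_p = 64.82 kΩ, R_upper = (1−x)·R_p = 22.78 kΩ.
(x·R_p) ‖ R_L = 53.93 kΩ.
V_out = 46.5 × 53.93/(22.78 + 53.93) = 32.69 V.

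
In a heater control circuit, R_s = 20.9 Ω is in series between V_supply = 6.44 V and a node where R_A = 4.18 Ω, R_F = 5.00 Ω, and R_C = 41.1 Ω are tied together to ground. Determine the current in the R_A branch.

Parallel bank: R_p = 1/(1/4.18 + 1/5.00 + 1/41.1) = 2.157 Ω.
V_A = 6.44 × 2.157/23.06 = 0.6025 V.
Branch current I = V_A/R_A = 0.6025/4.18 = 0.1441 A.

I ≈ 0.144 A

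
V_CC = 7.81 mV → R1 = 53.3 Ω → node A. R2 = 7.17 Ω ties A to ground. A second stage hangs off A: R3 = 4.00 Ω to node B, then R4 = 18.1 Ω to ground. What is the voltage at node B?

V_B ≈ 0.590 mV

The second stage (R3 + R4 = 22.10 Ω) loads node A in parallel with R2.
R2 ‖ (R3+R4) = 5.414 Ω.
First divider: V_A = V_CC · 5.414/(53.3 + 5.414) = 0.7201 mV.
Stage 2 is unloaded, so V_B = V_A · R4/(R3+R4) = 0.7201 × 18.1/22.10 = 0.5898 mV.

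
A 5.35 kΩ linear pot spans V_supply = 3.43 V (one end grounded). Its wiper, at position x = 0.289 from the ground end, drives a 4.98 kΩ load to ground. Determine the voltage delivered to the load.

V_out ≈ 0.812 V

Split the track: R_lower = x·R_p = 1.546 kΩ, R_upper = (1−x)·R_p = 3.804 kΩ.
(x·R_p) ‖ R_L = 1.180 kΩ.
V_out = 3.43 × 1.180/(3.804 + 1.180) = 0.8120 V.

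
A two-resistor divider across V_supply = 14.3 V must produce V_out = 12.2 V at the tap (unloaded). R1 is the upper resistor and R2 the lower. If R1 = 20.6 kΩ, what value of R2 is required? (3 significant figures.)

R2 ≈ 120 kΩ

The divider ratio is R2/(R1+R2) = 12.2/14.3 = 0.8531.
Rearranging, R2 = R1·k/(1−k) = 20.6 × 5.810 = 119.7 kΩ.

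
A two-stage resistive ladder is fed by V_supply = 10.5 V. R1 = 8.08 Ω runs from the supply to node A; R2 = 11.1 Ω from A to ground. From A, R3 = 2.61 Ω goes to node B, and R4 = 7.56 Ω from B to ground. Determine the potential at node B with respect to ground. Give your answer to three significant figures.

V_B ≈ 3.09 V

Looking into the second stage from A: R3 + R4 = 10.17 Ω appears in parallel with R2.
Effective lower resistance at A: R2 ‖ 10.17 = 5.307 Ω.
V_A = 10.5 × 5.307/(8.08 + 5.307) = 4.163 V.
V_B = V_A × 0.7434 = 3.094 V.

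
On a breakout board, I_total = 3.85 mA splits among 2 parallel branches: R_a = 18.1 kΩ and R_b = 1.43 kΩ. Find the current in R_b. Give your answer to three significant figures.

I ≈ 3.57 mA

With just two branches, the current splits inversely with resistance.
So I = 3.85 × 18.1/19.53 = 3.568 mA.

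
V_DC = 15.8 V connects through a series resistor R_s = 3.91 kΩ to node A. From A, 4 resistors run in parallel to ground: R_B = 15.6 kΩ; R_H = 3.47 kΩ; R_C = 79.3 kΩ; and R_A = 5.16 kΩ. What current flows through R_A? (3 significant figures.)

I ≈ 0.962 mA

Combine the parallel branches: R_p = (1/15.6 + 1/3.47 + 1/79.3 + 1/5.16)⁻¹ = 1.790 kΩ.
V_A = 15.8 × 1.790/5.700 = 4.962 V.
I(R_A) = V_A / R_A = 4.962/5.16 = 0.9615 mA.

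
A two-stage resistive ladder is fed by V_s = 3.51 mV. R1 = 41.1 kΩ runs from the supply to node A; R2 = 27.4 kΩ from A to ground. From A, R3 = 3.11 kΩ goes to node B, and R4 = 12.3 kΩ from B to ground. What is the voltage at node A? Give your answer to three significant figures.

V_A ≈ 0.679 mV

The second stage (R3 + R4 = 15.41 kΩ) loads node A in parallel with R2.
Effective lower resistance at A: R2 ‖ 15.41 = 9.863 kΩ.
First divider: V_A = V_s · 9.863/(41.1 + 9.863) = 0.6793 mV.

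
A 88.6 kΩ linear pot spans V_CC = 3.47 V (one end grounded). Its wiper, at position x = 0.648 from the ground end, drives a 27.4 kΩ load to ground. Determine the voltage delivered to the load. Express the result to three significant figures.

V_out ≈ 1.29 V

Split the track: R_lower = x·R_p = 57.41 kΩ, R_upper = (1−x)·R_p = 31.19 kΩ.
R_L loads the lower segment: effective lower R = 18.55 kΩ.
Then V_out = V_CC · 18.55/(31.19 + 18.55) = 1.294 V.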